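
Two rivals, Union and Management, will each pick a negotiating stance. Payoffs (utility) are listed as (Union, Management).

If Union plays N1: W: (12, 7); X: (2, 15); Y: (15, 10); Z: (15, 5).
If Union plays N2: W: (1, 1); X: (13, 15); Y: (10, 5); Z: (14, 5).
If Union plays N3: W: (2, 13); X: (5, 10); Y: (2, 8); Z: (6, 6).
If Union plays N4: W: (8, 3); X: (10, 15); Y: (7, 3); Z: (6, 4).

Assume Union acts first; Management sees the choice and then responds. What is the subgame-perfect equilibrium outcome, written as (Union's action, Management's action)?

Management best-responds to each possible Union move:
- N1 → Management plays X (best of 7, 15, 10, 5); Union gets 2.
- N2 → Management plays X (best of 1, 15, 5, 5); Union gets 13.
- N3 → Management plays W (best of 13, 10, 8, 6); Union gets 2.
- N4 → Management plays X (best of 3, 15, 3, 4); Union gets 10.
Maximizing over 2, 13, 2, 10, Union chooses N2. Subgame-perfect outcome: (N2, X) with payoffs (13, 15).

(N2, X)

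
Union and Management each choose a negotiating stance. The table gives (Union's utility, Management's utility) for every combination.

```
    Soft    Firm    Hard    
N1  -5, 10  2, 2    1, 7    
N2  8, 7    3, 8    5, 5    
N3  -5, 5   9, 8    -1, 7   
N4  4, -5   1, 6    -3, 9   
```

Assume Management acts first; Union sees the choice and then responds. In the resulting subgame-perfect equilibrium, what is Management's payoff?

Backward induction with Management moving first.
- Soft: Union compares -5, 8, -5, 4 and picks N2; Management would get 7.
- Firm: Union compares 2, 3, 9, 1 and picks N3; Management would get 8.
- Hard: Union compares 1, 5, -1, -3 and picks N2; Management would get 5.
Among 7, 8, 5, the best is 8 at Firm. Subgame-perfect outcome: (N3, Firm) with payoffs (9, 8).

8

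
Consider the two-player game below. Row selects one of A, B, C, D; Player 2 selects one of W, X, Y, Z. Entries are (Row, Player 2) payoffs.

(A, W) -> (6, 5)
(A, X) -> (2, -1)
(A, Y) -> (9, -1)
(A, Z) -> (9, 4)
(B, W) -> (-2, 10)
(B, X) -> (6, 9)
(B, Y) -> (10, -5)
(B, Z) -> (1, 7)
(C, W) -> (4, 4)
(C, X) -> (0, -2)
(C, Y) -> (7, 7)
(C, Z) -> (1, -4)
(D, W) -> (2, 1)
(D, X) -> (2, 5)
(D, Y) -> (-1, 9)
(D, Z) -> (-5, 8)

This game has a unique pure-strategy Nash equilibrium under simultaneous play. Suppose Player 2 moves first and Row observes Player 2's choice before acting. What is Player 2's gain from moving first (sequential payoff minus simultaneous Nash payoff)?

4

Backward induction with Player 2 moving first.
- W: Row compares 6, -2, 4, 2 and picks A; Player 2 would get 5.
- X: Row compares 2, 6, 0, 2 and picks B; Player 2 would get 9.
- Y: Row compares 9, 10, 7, -1 and picks B; Player 2 would get -5.
- Z: Row compares 9, 1, 1, -5 and picks A; Player 2 would get 4.
Among 5, 9, -5, 4, the best is 9 at X. Subgame-perfect outcome: (B, X) with payoffs (6, 9).
For the simultaneous game, intersect best replies.
Row's best replies: W→A; X→B; Y→B; Z→A.
Player 2's best replies: A→W; B→W; C→Y; D→Y.
Only (A, W) has each player best-responding; Nash payoffs (6, 5).
Player 2's commitment gain: 9 − 5 = 4.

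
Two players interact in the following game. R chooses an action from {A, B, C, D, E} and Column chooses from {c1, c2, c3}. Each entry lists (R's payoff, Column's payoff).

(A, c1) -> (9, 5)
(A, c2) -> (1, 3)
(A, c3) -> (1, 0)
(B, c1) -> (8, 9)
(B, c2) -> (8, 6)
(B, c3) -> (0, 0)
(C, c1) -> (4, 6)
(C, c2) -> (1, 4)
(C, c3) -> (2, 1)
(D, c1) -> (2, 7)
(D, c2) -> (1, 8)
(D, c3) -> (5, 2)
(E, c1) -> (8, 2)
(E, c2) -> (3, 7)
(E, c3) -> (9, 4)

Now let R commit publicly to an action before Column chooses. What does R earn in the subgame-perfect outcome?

Backward induction with R moving first.
- A: Column compares 5, 3, 0 and picks c1; R would get 9.
- B: Column compares 9, 6, 0 and picks c1; R would get 8.
- C: Column compares 6, 4, 1 and picks c1; R would get 4.
- D: Column compares 7, 8, 2 and picks c2; R would get 1.
- E: Column compares 2, 7, 4 and picks c2; R would get 3.
Maximizing over 9, 8, 4, 1, 3, R chooses A. Subgame-perfect outcome: (A, c1) with payoffs (9, 5).

9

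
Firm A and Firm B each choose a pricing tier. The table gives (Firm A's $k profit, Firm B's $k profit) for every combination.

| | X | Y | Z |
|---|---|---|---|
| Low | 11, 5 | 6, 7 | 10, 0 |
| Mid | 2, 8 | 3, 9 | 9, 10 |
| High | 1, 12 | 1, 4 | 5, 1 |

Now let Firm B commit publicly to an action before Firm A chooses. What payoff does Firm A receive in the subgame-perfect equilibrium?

6

Firm A best-responds to each possible Firm B move:
- X → Firm A plays Low (best of 11, 2, 1); Firm B gets 5.
- Y → Firm A plays Low (best of 6, 3, 1); Firm B gets 7.
- Z → Firm A plays Low (best of 10, 9, 5); Firm B gets 0.
Among 5, 7, 0, the best is 7 at Y. Subgame-perfect outcome: (Low, Y) with payoffs (6, 7).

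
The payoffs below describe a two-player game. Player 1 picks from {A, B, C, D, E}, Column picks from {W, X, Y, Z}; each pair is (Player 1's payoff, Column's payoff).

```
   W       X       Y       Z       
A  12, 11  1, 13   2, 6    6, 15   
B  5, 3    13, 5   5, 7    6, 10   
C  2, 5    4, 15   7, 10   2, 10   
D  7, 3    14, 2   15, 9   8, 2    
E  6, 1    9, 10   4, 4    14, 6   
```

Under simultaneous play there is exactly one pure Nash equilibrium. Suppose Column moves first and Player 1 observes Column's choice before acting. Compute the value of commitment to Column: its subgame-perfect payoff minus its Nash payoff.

2

Solve by backward induction (Column leads).
- W: Player 1 compares 12, 5, 2, 7, 6 and picks A; Column would get 11.
- X: Player 1 compares 1, 13, 4, 14, 9 and picks D; Column would get 2.
- Y: Player 1 compares 2, 5, 7, 15, 4 and picks D; Column would get 9.
- Z: Player 1 compares 6, 6, 2, 8, 14 and picks E; Column would get 6.
Maximizing over 11, 2, 9, 6, Column chooses W. Subgame-perfect outcome: (A, W) with payoffs (12, 11).
Under simultaneous play:
Player 1's best replies: W→A; X→D; Y→D; Z→E.
Column's best replies: A→Z; B→Z; C→X; D→Y; E→X.
The unique mutual best reply is (D, Y), giving (15, 9).
Column's commitment gain: 11 − 9 = 2.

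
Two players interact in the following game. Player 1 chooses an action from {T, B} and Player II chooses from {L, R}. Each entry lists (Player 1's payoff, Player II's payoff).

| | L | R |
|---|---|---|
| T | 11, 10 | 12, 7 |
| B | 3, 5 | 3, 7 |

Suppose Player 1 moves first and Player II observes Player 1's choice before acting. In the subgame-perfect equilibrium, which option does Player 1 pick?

T

Work backward from Player II's decision.
- T → Player II plays L (best of 10, 7); Player 1 gets 11.
- B → Player II plays R (best of 5, 7); Player 1 gets 3.
Maximizing over 11, 3, Player 1 chooses T. Subgame-perfect outcome: (T, L) with payoffs (11, 10).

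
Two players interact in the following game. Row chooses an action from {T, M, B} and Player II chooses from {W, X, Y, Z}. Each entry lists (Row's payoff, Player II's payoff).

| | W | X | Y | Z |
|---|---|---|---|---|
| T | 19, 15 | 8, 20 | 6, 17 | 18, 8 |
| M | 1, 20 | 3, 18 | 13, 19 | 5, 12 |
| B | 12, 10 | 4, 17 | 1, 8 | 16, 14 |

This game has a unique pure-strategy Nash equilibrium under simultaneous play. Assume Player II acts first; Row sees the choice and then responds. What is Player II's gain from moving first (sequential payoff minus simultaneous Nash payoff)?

0

Solve by backward induction (Player II leads).
- W: BR = T, leader payoff 15.
- X: BR = T, leader payoff 20.
- Y: BR = M, leader payoff 19.
- Z: BR = T, leader payoff 8.
Among 15, 20, 19, 8, the best is 20 at X. Subgame-perfect outcome: (T, X) with payoffs (8, 20).
Under simultaneous play:
Row's best replies: W→T; X→T; Y→M; Z→T.
Player II's best replies: T→X; M→W; B→X.
Only (T, X) has each player best-responding; Nash payoffs (8, 20).
Player II's commitment gain: 20 − 20 = 0.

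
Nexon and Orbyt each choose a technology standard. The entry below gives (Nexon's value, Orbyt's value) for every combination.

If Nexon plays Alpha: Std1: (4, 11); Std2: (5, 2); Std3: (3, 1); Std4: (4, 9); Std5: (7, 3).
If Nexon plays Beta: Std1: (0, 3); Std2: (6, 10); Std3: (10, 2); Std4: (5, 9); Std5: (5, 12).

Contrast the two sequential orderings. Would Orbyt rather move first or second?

second

If Nexon leads: Orbyt's best replies are Alpha→Std1, Beta→Std5; Nexon's induced payoffs 4, 5; outcome (Beta, Std5), payoffs (5, 12).
If Orbyt leads: Nexon's best replies are Std1→Alpha, Std2→Beta, Std3→Beta, Std4→Beta, Std5→Alpha; Orbyt's induced payoffs 11, 10, 2, 9, 3; outcome (Alpha, Std1), payoffs (4, 11).
Orbyt gets 11 moving first and 12 moving second, so Orbyt prefers to move second.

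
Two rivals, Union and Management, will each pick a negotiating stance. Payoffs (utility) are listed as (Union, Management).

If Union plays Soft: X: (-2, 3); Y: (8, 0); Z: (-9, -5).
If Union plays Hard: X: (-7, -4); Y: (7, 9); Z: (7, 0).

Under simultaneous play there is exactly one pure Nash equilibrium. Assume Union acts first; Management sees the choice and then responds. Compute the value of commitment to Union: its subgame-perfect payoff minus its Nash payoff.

Management best-responds to each possible Union move:
- Soft → Management plays X (best of 3, 0, -5); Union gets -2.
- Hard → Management plays Y (best of -4, 9, 0); Union gets 7.
Union's induced payoffs are -2, 7, so Union commits to Hard. Subgame-perfect outcome: (Hard, Y) with payoffs (7, 9).
For the simultaneous game, intersect best replies.
Union's best replies: X→Soft; Y→Soft; Z→Hard.
Management's best replies: Soft→X; Hard→Y.
Only (Soft, X) has each player best-responding; Nash payoffs (-2, 3).
Union's commitment gain: 7 − -2 = 9.

9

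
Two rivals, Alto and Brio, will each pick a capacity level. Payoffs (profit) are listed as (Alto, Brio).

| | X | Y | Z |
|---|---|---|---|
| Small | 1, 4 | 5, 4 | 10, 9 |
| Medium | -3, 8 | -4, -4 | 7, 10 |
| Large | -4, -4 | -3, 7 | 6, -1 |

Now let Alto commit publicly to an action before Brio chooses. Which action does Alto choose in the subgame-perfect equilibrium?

Backward induction with Alto moving first.
- Small: Brio compares 4, 4, 9 and picks Z; Alto would get 10.
- Medium: Brio compares 8, -4, 10 and picks Z; Alto would get 7.
- Large: Brio compares -4, 7, -1 and picks Y; Alto would get -3.
Maximizing over 10, 7, -3, Alto chooses Small. Subgame-perfect outcome: (Small, Z) with payoffs (10, 9).

Small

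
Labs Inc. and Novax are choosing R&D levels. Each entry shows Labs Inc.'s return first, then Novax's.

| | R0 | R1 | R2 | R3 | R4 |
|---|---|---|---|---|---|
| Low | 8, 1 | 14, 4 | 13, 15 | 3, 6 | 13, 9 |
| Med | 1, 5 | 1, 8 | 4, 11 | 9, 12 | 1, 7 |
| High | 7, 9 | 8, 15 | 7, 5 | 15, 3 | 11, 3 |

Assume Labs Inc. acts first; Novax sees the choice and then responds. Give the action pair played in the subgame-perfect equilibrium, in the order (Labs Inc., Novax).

(Low, R2)

Novax best-responds to each possible Labs Inc. move:
- Low: BR = R2, leader payoff 13.
- Med: BR = R3, leader payoff 9.
- High: BR = R1, leader payoff 8.
Among 13, 9, 8, the best is 13 at Low. Subgame-perfect outcome: (Low, R2) with payoffs (13, 15).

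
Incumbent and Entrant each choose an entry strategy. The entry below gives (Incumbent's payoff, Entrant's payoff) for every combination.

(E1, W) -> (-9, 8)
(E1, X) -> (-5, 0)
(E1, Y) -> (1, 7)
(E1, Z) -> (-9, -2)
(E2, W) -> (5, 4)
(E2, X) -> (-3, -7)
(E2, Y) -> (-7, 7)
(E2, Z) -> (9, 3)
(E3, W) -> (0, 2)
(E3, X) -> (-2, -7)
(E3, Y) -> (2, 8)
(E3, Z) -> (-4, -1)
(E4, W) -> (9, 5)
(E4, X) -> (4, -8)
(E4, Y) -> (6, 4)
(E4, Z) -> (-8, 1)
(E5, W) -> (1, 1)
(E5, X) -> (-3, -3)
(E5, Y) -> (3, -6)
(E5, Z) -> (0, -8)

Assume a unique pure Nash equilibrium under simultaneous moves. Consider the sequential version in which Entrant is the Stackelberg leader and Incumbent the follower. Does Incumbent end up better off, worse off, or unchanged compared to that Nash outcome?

Incumbent best-responds to each possible Entrant move:
- W → Incumbent plays E4 (best of -9, 5, 0, 9, 1); Entrant gets 5.
- X → Incumbent plays E4 (best of -5, -3, -2, 4, -3); Entrant gets -8.
- Y → Incumbent plays E4 (best of 1, -7, 2, 6, 3); Entrant gets 4.
- Z → Incumbent plays E2 (best of -9, 9, -4, -8, 0); Entrant gets 3.
Entrant's induced payoffs are 5, -8, 4, 3, so Entrant commits to W. Subgame-perfect outcome: (E4, W) with payoffs (9, 5).
Under simultaneous play:
Incumbent's best replies: W→E4; X→E4; Y→E4; Z→E2.
Entrant's best replies: E1→W; E2→Y; E3→Y; E4→W; E5→W.
The unique mutual best reply is (E4, W), giving (9, 5).
Incumbent earns 9 sequentially versus 9 at the Nash outcome: unchanged.

unchanged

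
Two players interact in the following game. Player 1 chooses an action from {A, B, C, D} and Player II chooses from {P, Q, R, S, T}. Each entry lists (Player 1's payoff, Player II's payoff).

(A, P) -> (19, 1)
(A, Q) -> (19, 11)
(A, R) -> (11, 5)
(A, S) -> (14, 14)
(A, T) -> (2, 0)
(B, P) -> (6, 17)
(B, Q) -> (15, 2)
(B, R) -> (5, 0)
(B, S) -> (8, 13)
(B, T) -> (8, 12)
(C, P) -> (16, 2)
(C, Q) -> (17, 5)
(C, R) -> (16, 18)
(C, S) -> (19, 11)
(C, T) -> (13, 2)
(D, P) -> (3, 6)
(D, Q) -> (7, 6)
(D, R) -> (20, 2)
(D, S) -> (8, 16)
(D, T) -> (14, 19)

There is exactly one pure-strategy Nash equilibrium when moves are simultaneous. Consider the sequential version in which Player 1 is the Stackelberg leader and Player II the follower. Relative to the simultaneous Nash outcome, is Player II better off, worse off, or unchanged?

Player II best-responds to each possible Player 1 move:
- A: BR = S, leader payoff 14.
- B: BR = P, leader payoff 6.
- C: BR = R, leader payoff 16.
- D: BR = T, leader payoff 14.
Among 14, 6, 16, 14, the best is 16 at C. Subgame-perfect outcome: (C, R) with payoffs (16, 18).
Under simultaneous play:
Player 1's best replies: P→A; Q→A; R→D; S→C; T→D.
Player II's best replies: A→S; B→P; C→R; D→T.
The unique mutual best reply is (D, T), giving (14, 19).
Player II earns 18 sequentially versus 19 at the Nash outcome: worse off.

worse off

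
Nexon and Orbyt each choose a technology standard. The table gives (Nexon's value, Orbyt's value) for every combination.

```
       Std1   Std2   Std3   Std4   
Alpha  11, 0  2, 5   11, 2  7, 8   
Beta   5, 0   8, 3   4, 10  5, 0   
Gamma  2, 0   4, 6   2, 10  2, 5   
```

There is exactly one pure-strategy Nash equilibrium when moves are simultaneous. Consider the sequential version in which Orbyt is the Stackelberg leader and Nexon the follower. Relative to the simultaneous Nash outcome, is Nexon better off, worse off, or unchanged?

unchanged

Solve by backward induction (Orbyt leads).
- Std1 → Nexon plays Alpha (best of 11, 5, 2); Orbyt gets 0.
- Std2 → Nexon plays Beta (best of 2, 8, 4); Orbyt gets 3.
- Std3 → Nexon plays Alpha (best of 11, 4, 2); Orbyt gets 2.
- Std4 → Nexon plays Alpha (best of 7, 5, 2); Orbyt gets 8.
Orbyt's induced payoffs are 0, 3, 2, 8, so Orbyt commits to Std4. Subgame-perfect outcome: (Alpha, Std4) with payoffs (7, 8).
For the simultaneous game, intersect best replies.
Nexon's best replies: Std1→Alpha; Std2→Beta; Std3→Alpha; Std4→Alpha.
Orbyt's best replies: Alpha→Std4; Beta→Std3; Gamma→Std3.
Only (Alpha, Std4) has each player best-responding; Nash payoffs (7, 8).
Nexon earns 7 sequentially versus 7 at the Nash outcome: unchanged.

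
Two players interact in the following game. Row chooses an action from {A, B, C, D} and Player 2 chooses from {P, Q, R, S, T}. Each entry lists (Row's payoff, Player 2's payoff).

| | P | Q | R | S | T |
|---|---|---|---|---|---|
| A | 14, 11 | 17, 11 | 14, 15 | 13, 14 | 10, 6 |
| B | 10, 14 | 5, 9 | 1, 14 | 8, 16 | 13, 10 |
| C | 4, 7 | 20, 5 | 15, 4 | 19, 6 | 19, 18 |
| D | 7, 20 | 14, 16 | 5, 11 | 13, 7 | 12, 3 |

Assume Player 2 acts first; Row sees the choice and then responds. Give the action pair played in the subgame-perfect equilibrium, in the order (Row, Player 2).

Row best-responds to each possible Player 2 move:
- P → Row plays A (best of 14, 10, 4, 7); Player 2 gets 11.
- Q → Row plays C (best of 17, 5, 20, 14); Player 2 gets 5.
- R → Row plays C (best of 14, 1, 15, 5); Player 2 gets 4.
- S → Row plays C (best of 13, 8, 19, 13); Player 2 gets 6.
- T → Row plays C (best of 10, 13, 19, 12); Player 2 gets 18.
Among 11, 5, 4, 6, 18, the best is 18 at T. Subgame-perfect outcome: (C, T) with payoffs (19, 18).

(C, T)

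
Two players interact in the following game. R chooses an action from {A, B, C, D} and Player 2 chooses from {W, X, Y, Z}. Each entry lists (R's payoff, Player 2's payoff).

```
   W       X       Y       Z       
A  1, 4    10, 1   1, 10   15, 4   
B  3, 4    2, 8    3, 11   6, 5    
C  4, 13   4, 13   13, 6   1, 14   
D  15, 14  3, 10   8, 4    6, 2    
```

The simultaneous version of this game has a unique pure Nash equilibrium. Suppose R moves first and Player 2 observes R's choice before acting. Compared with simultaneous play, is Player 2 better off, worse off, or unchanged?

unchanged

Work backward from Player 2's decision.
- A: BR = Y, leader payoff 1.
- B: BR = Y, leader payoff 3.
- C: BR = Z, leader payoff 1.
- D: BR = W, leader payoff 15.
Among 1, 3, 1, 15, the best is 15 at D. Subgame-perfect outcome: (D, W) with payoffs (15, 14).
For the simultaneous game, intersect best replies.
R's best replies: W→D; X→A; Y→C; Z→A.
Player 2's best replies: A→Y; B→Y; C→Z; D→W.
The unique mutual best reply is (D, W), giving (15, 14).
Player 2 earns 14 sequentially versus 14 at the Nash outcome: unchanged.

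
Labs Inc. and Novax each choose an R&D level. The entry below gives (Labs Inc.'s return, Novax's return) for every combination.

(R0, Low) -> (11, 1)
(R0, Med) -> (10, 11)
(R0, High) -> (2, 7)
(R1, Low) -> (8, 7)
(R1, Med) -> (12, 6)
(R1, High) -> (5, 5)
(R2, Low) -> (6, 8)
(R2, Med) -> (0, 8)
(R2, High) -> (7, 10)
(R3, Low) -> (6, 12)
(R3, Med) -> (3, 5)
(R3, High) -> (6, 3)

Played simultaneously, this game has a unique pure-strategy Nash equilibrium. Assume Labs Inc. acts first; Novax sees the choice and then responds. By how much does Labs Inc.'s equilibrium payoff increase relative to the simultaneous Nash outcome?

Solve by backward induction (Labs Inc. leads).
- R0 → Novax plays Med (best of 1, 11, 7); Labs Inc. gets 10.
- R1 → Novax plays Low (best of 7, 6, 5); Labs Inc. gets 8.
- R2 → Novax plays High (best of 8, 8, 10); Labs Inc. gets 7.
- R3 → Novax plays Low (best of 12, 5, 3); Labs Inc. gets 6.
Maximizing over 10, 8, 7, 6, Labs Inc. chooses R0. Subgame-perfect outcome: (R0, Med) with payoffs (10, 11).
For the simultaneous game, intersect best replies.
Labs Inc.'s best replies: Low→R0; Med→R1; High→R2.
Novax's best replies: R0→Med; R1→Low; R2→High; R3→Low.
The unique mutual best reply is (R2, High), giving (7, 10).
Labs Inc.'s commitment gain: 10 − 7 = 3.

3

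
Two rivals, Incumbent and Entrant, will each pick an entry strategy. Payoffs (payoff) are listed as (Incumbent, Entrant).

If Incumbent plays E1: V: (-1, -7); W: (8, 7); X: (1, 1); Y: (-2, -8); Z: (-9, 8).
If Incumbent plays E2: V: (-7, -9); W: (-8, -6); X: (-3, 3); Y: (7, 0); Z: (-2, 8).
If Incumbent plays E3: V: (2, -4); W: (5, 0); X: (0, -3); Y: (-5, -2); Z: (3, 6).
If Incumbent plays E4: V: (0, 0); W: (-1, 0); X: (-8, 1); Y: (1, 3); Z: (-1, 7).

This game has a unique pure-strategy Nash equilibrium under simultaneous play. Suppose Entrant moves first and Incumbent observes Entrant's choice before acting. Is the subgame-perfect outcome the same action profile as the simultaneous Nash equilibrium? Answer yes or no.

Work backward from Incumbent's decision.
- V → Incumbent plays E3 (best of -1, -7, 2, 0); Entrant gets -4.
- W → Incumbent plays E1 (best of 8, -8, 5, -1); Entrant gets 7.
- X → Incumbent plays E1 (best of 1, -3, 0, -8); Entrant gets 1.
- Y → Incumbent plays E2 (best of -2, 7, -5, 1); Entrant gets 0.
- Z → Incumbent plays E3 (best of -9, -2, 3, -1); Entrant gets 6.
Entrant's induced payoffs are -4, 7, 1, 0, 6, so Entrant commits to W. Subgame-perfect outcome: (E1, W) with payoffs (8, 7).
For the simultaneous game, intersect best replies.
Incumbent's best replies: V→E3; W→E1; X→E1; Y→E2; Z→E3.
Entrant's best replies: E1→Z; E2→Z; E3→Z; E4→Z.
Only (E3, Z) has each player best-responding; Nash payoffs (3, 6).
Sequential outcome (E1, W) differs from the Nash profile (E3, Z).

no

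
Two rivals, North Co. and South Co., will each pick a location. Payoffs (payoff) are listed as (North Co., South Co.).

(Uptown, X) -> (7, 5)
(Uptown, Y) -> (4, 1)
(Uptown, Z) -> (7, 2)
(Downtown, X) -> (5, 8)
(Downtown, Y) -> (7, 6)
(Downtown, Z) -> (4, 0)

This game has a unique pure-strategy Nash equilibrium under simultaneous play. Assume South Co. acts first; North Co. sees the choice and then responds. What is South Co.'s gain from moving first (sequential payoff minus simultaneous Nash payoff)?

Work backward from North Co.'s decision.
- X: North Co. compares 7, 5 and picks Uptown; South Co. would get 5.
- Y: North Co. compares 4, 7 and picks Downtown; South Co. would get 6.
- Z: North Co. compares 7, 4 and picks Uptown; South Co. would get 2.
Maximizing over 5, 6, 2, South Co. chooses Y. Subgame-perfect outcome: (Downtown, Y) with payoffs (7, 6).
Under simultaneous play:
North Co.'s best replies: X→Uptown; Y→Downtown; Z→Uptown.
South Co.'s best replies: Uptown→X; Downtown→X.
The unique mutual best reply is (Uptown, X), giving (7, 5).
South Co.'s commitment gain: 6 − 5 = 1.

1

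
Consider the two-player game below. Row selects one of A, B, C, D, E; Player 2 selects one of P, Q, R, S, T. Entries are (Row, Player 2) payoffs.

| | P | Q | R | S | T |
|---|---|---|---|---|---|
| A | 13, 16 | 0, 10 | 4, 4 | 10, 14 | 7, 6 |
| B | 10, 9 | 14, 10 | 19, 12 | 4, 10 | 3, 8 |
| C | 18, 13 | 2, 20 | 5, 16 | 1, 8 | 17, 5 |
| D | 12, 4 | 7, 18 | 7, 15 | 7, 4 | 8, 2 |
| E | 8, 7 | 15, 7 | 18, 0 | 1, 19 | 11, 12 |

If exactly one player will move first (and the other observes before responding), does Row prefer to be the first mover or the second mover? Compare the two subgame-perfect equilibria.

If Row leads: Player 2's best replies are A→P, B→R, C→Q, D→Q, E→S; Row's induced payoffs 13, 19, 2, 7, 1; outcome (B, R), payoffs (19, 12).
If Player 2 leads: Row's best replies are P→C, Q→E, R→B, S→A, T→C; Player 2's induced payoffs 13, 7, 12, 14, 5; outcome (A, S), payoffs (10, 14).
Row gets 19 moving first and 10 moving second, so Row prefers to move first.

first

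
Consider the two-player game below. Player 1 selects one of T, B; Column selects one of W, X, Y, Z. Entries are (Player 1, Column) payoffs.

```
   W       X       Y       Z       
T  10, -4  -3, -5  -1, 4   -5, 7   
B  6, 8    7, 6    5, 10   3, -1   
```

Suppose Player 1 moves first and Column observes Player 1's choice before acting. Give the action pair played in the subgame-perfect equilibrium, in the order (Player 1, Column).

(B, Y)

Work backward from Column's decision.
- T: BR = Z, leader payoff -5.
- B: BR = Y, leader payoff 5.
Among -5, 5, the best is 5 at B. Subgame-perfect outcome: (B, Y) with payoffs (5, 10).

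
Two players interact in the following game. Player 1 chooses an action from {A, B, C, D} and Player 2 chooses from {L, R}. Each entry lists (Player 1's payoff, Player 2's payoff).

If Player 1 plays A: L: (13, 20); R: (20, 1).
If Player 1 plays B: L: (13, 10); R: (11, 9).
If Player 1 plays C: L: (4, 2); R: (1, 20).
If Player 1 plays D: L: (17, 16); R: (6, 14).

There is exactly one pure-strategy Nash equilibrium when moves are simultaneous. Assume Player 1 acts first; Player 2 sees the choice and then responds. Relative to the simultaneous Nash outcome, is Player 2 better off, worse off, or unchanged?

unchanged

Backward induction with Player 1 moving first.
- A: BR = L, leader payoff 13.
- B: BR = L, leader payoff 13.
- C: BR = R, leader payoff 1.
- D: BR = L, leader payoff 17.
Among 13, 13, 1, 17, the best is 17 at D. Subgame-perfect outcome: (D, L) with payoffs (17, 16).
Under simultaneous play:
Player 1's best replies: L→D; R→A.
Player 2's best replies: A→L; B→L; C→R; D→L.
The unique mutual best reply is (D, L), giving (17, 16).
Player 2 earns 16 sequentially versus 16 at the Nash outcome: unchanged.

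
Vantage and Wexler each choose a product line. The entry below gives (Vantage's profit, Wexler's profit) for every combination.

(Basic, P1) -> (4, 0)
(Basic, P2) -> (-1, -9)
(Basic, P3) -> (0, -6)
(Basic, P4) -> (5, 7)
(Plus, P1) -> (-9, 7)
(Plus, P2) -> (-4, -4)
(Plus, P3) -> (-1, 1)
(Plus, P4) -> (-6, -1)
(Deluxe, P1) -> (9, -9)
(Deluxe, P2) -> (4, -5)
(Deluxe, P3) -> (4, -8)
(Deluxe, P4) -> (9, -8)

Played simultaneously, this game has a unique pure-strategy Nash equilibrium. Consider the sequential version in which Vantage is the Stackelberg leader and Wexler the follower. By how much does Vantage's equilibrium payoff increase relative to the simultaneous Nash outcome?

Backward induction with Vantage moving first.
- Basic → Wexler plays P4 (best of 0, -9, -6, 7); Vantage gets 5.
- Plus → Wexler plays P1 (best of 7, -4, 1, -1); Vantage gets -9.
- Deluxe → Wexler plays P2 (best of -9, -5, -8, -8); Vantage gets 4.
Maximizing over 5, -9, 4, Vantage chooses Basic. Subgame-perfect outcome: (Basic, P4) with payoffs (5, 7).
For the simultaneous game, intersect best replies.
Vantage's best replies: P1→Deluxe; P2→Deluxe; P3→Deluxe; P4→Deluxe.
Wexler's best replies: Basic→P4; Plus→P1; Deluxe→P2.
Only (Deluxe, P2) has each player best-responding; Nash payoffs (4, -5).
Vantage's commitment gain: 5 − 4 = 1.

1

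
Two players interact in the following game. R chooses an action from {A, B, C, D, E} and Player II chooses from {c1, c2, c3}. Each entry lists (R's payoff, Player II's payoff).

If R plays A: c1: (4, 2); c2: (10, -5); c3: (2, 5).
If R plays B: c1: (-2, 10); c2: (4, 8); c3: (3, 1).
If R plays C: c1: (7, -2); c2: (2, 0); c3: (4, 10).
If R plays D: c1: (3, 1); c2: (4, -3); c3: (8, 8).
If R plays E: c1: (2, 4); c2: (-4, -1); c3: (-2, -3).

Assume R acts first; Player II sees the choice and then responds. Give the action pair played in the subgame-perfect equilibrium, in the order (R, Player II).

Work backward from Player II's decision.
- A: BR = c3, leader payoff 2.
- B: BR = c1, leader payoff -2.
- C: BR = c3, leader payoff 4.
- D: BR = c3, leader payoff 8.
- E: BR = c1, leader payoff 2.
Among 2, -2, 4, 8, 2, the best is 8 at D. Subgame-perfect outcome: (D, c3) with payoffs (8, 8).

(D, c3)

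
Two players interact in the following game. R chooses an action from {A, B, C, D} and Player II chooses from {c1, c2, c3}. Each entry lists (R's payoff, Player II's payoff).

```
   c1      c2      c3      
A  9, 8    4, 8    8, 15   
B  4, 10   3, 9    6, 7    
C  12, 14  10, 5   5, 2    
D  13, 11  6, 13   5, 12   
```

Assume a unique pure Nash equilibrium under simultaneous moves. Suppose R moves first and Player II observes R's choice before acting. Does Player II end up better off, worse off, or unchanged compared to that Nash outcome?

Player II best-responds to each possible R move:
- A → Player II plays c3 (best of 8, 8, 15); R gets 8.
- B → Player II plays c1 (best of 10, 9, 7); R gets 4.
- C → Player II plays c1 (best of 14, 5, 2); R gets 12.
- D → Player II plays c2 (best of 11, 13, 12); R gets 6.
Maximizing over 8, 4, 12, 6, R chooses C. Subgame-perfect outcome: (C, c1) with payoffs (12, 14).
Under simultaneous play:
R's best replies: c1→D; c2→C; c3→A.
Player II's best replies: A→c3; B→c1; C→c1; D→c2.
The unique mutual best reply is (A, c3), giving (8, 15).
Player II earns 14 sequentially versus 15 at the Nash outcome: worse off.

worse off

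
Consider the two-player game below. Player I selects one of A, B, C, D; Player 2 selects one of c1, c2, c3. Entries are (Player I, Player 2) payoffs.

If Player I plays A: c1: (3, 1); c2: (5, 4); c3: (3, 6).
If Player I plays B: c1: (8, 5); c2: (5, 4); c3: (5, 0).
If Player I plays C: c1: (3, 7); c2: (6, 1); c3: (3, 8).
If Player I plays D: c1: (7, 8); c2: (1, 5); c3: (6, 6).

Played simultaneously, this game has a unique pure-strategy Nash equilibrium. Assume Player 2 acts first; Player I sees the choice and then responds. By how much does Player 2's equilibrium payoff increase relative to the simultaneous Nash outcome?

1

Player I best-responds to each possible Player 2 move:
- c1: BR = B, leader payoff 5.
- c2: BR = C, leader payoff 1.
- c3: BR = D, leader payoff 6.
Player 2's induced payoffs are 5, 1, 6, so Player 2 commits to c3. Subgame-perfect outcome: (D, c3) with payoffs (6, 6).
For the simultaneous game, intersect best replies.
Player I's best replies: c1→B; c2→C; c3→D.
Player 2's best replies: A→c3; B→c1; C→c3; D→c1.
The unique mutual best reply is (B, c1), giving (8, 5).
Player 2's commitment gain: 6 − 5 = 1.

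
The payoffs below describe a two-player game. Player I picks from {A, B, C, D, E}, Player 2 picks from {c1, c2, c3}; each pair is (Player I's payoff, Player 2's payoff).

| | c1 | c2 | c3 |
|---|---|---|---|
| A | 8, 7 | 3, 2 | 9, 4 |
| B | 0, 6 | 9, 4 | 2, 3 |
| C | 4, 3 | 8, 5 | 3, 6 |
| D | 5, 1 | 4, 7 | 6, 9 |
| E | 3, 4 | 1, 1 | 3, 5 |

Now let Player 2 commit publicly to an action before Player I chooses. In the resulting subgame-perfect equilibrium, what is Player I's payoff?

Solve by backward induction (Player 2 leads).
- c1: BR = A, leader payoff 7.
- c2: BR = B, leader payoff 4.
- c3: BR = A, leader payoff 4.
Maximizing over 7, 4, 4, Player 2 chooses c1. Subgame-perfect outcome: (A, c1) with payoffs (8, 7).

8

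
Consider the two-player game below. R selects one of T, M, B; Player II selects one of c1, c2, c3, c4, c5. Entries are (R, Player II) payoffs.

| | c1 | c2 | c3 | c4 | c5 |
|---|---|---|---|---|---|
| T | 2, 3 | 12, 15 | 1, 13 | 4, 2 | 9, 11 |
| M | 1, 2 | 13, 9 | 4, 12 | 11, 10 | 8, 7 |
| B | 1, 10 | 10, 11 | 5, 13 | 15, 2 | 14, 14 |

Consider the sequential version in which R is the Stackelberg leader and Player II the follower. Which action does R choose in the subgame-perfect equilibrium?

B

Player II best-responds to each possible R move:
- T: Player II compares 3, 15, 13, 2, 11 and picks c2; R would get 12.
- M: Player II compares 2, 9, 12, 10, 7 and picks c3; R would get 4.
- B: Player II compares 10, 11, 13, 2, 14 and picks c5; R would get 14.
Among 12, 4, 14, the best is 14 at B. Subgame-perfect outcome: (B, c5) with payoffs (14, 14).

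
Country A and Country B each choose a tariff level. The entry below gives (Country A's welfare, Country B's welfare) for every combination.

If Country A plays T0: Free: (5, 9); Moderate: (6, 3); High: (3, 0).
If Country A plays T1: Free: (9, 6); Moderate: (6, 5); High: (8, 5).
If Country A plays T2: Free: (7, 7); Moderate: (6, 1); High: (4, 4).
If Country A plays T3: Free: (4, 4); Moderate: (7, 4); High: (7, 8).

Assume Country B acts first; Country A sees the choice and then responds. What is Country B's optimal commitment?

Free

Work backward from Country A's decision.
- Free → Country A plays T1 (best of 5, 9, 7, 4); Country B gets 6.
- Moderate → Country A plays T3 (best of 6, 6, 6, 7); Country B gets 4.
- High → Country A plays T1 (best of 3, 8, 4, 7); Country B gets 5.
Maximizing over 6, 4, 5, Country B chooses Free. Subgame-perfect outcome: (T1, Free) with payoffs (9, 6).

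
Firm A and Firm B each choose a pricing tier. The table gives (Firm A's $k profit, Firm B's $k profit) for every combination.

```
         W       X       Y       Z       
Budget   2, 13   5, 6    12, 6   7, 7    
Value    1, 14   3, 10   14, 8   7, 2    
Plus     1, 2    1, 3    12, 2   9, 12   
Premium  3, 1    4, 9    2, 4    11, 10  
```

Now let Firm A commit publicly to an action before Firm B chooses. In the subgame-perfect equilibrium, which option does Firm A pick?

Premium

Work backward from Firm B's decision.
- Budget: Firm B compares 13, 6, 6, 7 and picks W; Firm A would get 2.
- Value: Firm B compares 14, 10, 8, 2 and picks W; Firm A would get 1.
- Plus: Firm B compares 2, 3, 2, 12 and picks Z; Firm A would get 9.
- Premium: Firm B compares 1, 9, 4, 10 and picks Z; Firm A would get 11.
Firm A's induced payoffs are 2, 1, 9, 11, so Firm A commits to Premium. Subgame-perfect outcome: (Premium, Z) with payoffs (11, 10).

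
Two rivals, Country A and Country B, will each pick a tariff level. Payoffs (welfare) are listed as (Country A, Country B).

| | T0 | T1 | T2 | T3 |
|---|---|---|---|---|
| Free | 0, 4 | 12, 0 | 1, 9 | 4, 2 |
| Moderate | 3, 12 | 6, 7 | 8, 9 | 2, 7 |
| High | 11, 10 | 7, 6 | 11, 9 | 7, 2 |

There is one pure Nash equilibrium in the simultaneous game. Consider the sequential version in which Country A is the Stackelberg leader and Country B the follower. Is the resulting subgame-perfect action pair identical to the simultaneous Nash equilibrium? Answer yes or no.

yes

Backward induction with Country A moving first.
- Free: BR = T2, leader payoff 1.
- Moderate: BR = T0, leader payoff 3.
- High: BR = T0, leader payoff 11.
Among 1, 3, 11, the best is 11 at High. Subgame-perfect outcome: (High, T0) with payoffs (11, 10).
Under simultaneous play:
Country A's best replies: T0→High; T1→Free; T2→High; T3→High.
Country B's best replies: Free→T2; Moderate→T0; High→T0.
Only (High, T0) has each player best-responding; Nash payoffs (11, 10).
Sequential outcome (High, T0) coincides with the Nash profile (High, T0).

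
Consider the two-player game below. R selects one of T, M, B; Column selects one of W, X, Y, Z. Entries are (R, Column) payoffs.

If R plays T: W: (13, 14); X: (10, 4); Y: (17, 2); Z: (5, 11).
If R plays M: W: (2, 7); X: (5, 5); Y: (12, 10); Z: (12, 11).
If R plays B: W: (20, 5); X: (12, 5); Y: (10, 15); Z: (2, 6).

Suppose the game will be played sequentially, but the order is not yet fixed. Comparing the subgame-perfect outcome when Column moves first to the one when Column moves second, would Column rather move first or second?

second

If R leads: Column's best replies are T→W, M→Z, B→Y; R's induced payoffs 13, 12, 10; outcome (T, W), payoffs (13, 14).
If Column leads: R's best replies are W→B, X→B, Y→T, Z→M; Column's induced payoffs 5, 5, 2, 11; outcome (M, Z), payoffs (12, 11).
Column gets 11 moving first and 14 moving second, so Column prefers to move second.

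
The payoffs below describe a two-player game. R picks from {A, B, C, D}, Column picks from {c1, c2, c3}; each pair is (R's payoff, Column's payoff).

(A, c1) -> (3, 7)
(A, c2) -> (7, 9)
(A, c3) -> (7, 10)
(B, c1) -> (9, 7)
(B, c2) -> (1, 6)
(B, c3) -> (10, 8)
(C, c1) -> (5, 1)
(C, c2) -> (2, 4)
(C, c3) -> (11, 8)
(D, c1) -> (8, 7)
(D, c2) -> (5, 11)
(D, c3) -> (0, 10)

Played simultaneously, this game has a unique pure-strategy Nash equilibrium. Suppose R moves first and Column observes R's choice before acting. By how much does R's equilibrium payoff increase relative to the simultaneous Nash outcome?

Column best-responds to each possible R move:
- A: Column compares 7, 9, 10 and picks c3; R would get 7.
- B: Column compares 7, 6, 8 and picks c3; R would get 10.
- C: Column compares 1, 4, 8 and picks c3; R would get 11.
- D: Column compares 7, 11, 10 and picks c2; R would get 5.
Among 7, 10, 11, 5, the best is 11 at C. Subgame-perfect outcome: (C, c3) with payoffs (11, 8).
Under simultaneous play:
R's best replies: c1→B; c2→A; c3→C.
Column's best replies: A→c3; B→c3; C→c3; D→c2.
The unique mutual best reply is (C, c3), giving (11, 8).
R's commitment gain: 11 − 11 = 0.

0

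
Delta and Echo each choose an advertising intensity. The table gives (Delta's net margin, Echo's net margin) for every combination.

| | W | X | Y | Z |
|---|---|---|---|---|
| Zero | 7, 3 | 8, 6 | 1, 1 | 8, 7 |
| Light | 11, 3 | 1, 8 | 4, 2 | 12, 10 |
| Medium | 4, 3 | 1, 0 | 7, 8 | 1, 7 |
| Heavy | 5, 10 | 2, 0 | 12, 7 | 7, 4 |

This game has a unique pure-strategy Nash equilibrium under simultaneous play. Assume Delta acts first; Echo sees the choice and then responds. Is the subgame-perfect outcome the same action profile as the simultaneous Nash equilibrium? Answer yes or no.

yes

Solve by backward induction (Delta leads).
- Zero: Echo compares 3, 6, 1, 7 and picks Z; Delta would get 8.
- Light: Echo compares 3, 8, 2, 10 and picks Z; Delta would get 12.
- Medium: Echo compares 3, 0, 8, 7 and picks Y; Delta would get 7.
- Heavy: Echo compares 10, 0, 7, 4 and picks W; Delta would get 5.
Delta's induced payoffs are 8, 12, 7, 5, so Delta commits to Light. Subgame-perfect outcome: (Light, Z) with payoffs (12, 10).
For the simultaneous game, intersect best replies.
Delta's best replies: W→Light; X→Zero; Y→Heavy; Z→Light.
Echo's best replies: Zero→Z; Light→Z; Medium→Y; Heavy→W.
Only (Light, Z) has each player best-responding; Nash payoffs (12, 10).
Sequential outcome (Light, Z) coincides with the Nash profile (Light, Z).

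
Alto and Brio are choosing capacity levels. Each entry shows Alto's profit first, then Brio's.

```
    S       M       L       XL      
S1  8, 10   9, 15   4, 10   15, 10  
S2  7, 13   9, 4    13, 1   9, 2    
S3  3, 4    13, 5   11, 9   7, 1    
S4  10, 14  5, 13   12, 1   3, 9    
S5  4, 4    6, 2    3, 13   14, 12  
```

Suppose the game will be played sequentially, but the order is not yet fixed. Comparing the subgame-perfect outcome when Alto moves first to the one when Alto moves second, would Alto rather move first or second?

first

If Alto leads: Brio's best replies are S1→M, S2→S, S3→L, S4→S, S5→L; Alto's induced payoffs 9, 7, 11, 10, 3; outcome (S3, L), payoffs (11, 9).
If Brio leads: Alto's best replies are S→S4, M→S3, L→S2, XL→S1; Brio's induced payoffs 14, 5, 1, 10; outcome (S4, S), payoffs (10, 14).
Alto gets 11 moving first and 10 moving second, so Alto prefers to move first.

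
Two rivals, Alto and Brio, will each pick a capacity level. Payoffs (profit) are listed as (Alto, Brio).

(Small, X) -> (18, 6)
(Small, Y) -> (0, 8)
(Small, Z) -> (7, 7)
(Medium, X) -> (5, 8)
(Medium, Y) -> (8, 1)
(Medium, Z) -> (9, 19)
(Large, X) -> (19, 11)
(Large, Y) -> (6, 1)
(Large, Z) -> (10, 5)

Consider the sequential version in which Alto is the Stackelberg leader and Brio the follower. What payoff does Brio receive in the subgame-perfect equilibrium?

Solve by backward induction (Alto leads).
- Small: BR = Y, leader payoff 0.
- Medium: BR = Z, leader payoff 9.
- Large: BR = X, leader payoff 19.
Among 0, 9, 19, the best is 19 at Large. Subgame-perfect outcome: (Large, X) with payoffs (19, 11).

11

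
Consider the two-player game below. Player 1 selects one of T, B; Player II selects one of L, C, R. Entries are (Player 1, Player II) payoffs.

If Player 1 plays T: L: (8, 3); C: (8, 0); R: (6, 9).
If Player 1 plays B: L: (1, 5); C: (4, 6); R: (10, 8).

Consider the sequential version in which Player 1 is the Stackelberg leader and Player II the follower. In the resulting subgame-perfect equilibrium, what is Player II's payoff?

Work backward from Player II's decision.
- T: Player II compares 3, 0, 9 and picks R; Player 1 would get 6.
- B: Player II compares 5, 6, 8 and picks R; Player 1 would get 10.
Maximizing over 6, 10, Player 1 chooses B. Subgame-perfect outcome: (B, R) with payoffs (10, 8).

8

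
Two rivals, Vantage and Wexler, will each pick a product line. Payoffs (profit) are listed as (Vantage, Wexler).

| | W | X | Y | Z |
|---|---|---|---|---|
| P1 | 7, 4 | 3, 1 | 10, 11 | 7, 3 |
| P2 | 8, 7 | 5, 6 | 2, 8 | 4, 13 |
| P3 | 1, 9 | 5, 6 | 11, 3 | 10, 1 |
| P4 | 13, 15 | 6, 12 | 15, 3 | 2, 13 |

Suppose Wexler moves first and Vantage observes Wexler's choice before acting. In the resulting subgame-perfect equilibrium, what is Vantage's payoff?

13

Vantage best-responds to each possible Wexler move:
- W: Vantage compares 7, 8, 1, 13 and picks P4; Wexler would get 15.
- X: Vantage compares 3, 5, 5, 6 and picks P4; Wexler would get 12.
- Y: Vantage compares 10, 2, 11, 15 and picks P4; Wexler would get 3.
- Z: Vantage compares 7, 4, 10, 2 and picks P3; Wexler would get 1.
Wexler's induced payoffs are 15, 12, 3, 1, so Wexler commits to W. Subgame-perfect outcome: (P4, W) with payoffs (13, 15).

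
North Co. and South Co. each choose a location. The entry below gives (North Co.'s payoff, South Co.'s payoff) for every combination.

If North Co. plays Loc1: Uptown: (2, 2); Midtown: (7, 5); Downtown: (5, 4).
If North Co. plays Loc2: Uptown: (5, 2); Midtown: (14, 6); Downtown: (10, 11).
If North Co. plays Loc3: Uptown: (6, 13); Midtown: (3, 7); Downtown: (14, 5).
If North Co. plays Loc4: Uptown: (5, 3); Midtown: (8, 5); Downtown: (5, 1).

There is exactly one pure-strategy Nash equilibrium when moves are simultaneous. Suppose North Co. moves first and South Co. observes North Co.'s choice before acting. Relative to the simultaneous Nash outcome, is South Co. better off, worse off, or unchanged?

worse off

South Co. best-responds to each possible North Co. move:
- Loc1 → South Co. plays Midtown (best of 2, 5, 4); North Co. gets 7.
- Loc2 → South Co. plays Downtown (best of 2, 6, 11); North Co. gets 10.
- Loc3 → South Co. plays Uptown (best of 13, 7, 5); North Co. gets 6.
- Loc4 → South Co. plays Midtown (best of 3, 5, 1); North Co. gets 8.
Among 7, 10, 6, 8, the best is 10 at Loc2. Subgame-perfect outcome: (Loc2, Downtown) with payoffs (10, 11).
Now find the simultaneous Nash equilibrium.
North Co.'s best replies: Uptown→Loc3; Midtown→Loc2; Downtown→Loc3.
South Co.'s best replies: Loc1→Midtown; Loc2→Downtown; Loc3→Uptown; Loc4→Midtown.
The unique mutual best reply is (Loc3, Uptown), giving (6, 13).
South Co. earns 11 sequentially versus 13 at the Nash outcome: worse off.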